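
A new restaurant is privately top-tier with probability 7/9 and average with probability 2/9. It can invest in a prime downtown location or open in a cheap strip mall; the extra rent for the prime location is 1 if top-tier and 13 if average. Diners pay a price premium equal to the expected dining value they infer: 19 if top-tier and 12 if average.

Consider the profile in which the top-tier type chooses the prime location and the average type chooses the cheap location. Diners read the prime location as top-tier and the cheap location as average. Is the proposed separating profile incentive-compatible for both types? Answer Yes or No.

Under these beliefs, the prime location earns price premium 19 and the cheap location earns price premium 12.
top-tier: the prime location nets 19 − 1 = 18; the cheap location nets 12. top-tier prefers the prime location.
average: the prime location nets 19 − 13 = 6; the cheap location nets 12. average prefers the cheap location.
Neither type deviates, so the separating profile is an equilibrium.

Yes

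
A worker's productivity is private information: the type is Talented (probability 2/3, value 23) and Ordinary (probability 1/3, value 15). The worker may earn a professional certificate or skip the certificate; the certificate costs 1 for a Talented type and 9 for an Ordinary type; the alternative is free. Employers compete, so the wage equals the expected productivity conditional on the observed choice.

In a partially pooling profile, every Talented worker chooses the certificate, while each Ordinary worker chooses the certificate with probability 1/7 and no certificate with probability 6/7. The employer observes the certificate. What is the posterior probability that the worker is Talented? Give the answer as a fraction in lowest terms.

P(the certificate) = (2/3)·1 + (1/3)·(1/7) = 5/7.
By Bayes' rule, P(Talented | the certificate) = (2/3) / (5/7) = 14/15.

14/15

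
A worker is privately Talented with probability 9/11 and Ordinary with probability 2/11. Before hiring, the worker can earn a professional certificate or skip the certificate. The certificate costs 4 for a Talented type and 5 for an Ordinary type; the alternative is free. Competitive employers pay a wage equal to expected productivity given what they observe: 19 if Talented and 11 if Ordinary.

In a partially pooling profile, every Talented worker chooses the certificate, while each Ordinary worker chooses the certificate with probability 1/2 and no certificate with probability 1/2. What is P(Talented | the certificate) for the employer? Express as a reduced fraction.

P(the certificate) = (9/11)·1 + (2/11)·(1/2) = 10/11.
By Bayes' rule, P(Talented | the certificate) = (9/11) / (10/11) = 9/10.

9/10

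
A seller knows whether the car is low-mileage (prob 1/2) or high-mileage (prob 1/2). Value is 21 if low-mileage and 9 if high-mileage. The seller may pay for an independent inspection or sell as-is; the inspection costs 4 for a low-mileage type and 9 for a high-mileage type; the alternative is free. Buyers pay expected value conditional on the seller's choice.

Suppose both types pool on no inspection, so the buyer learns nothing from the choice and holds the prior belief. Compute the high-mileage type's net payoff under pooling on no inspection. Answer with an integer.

15

Pooled price = 1/2·21 + 1/2·9 = 15.
high-mileage pays no cost for no inspection, so net payoff = 15.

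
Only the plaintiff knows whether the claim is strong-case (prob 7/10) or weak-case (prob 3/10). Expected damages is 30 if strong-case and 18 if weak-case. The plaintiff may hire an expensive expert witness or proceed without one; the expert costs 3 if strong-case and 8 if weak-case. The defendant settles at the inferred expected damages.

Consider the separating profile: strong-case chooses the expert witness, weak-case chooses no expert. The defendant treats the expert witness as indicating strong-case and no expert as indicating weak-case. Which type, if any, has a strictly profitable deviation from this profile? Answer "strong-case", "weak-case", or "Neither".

weak-case

The expert witness pays 30; no expert pays 18.
strong-case: assigned the expert witness, nets 30 − 3 = 27; deviating to no expert nets 18.
weak-case: assigned no expert, nets 18; deviating to the expert witness nets 30 − 8 = 22.
The weak-case type gains 4 by deviating.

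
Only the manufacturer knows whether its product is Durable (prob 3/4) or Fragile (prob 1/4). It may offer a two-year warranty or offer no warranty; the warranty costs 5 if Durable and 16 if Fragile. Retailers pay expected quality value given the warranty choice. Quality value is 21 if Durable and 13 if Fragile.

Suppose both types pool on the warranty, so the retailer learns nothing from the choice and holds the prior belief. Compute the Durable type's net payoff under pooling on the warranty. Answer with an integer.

Pooled price = 3/4·21 + 1/4·13 = 19.
Durable pays cost 5 for the warranty, so net payoff = 19 − 5 = 14.

14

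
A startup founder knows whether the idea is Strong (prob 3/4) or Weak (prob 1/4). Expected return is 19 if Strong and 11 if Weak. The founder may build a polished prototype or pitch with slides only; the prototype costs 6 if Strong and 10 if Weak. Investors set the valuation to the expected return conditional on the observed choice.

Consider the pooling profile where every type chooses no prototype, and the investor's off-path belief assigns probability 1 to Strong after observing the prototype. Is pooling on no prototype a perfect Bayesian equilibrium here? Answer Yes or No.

Yes

On path, the investor holds the prior and pays 3/4·19 + 1/4·11 = 17. Off path (the prototype), believing Strong, it pays 19.
Strong: no prototype nets 17; the prototype nets 19 − 6 = 13. Strong stays.
Weak: no prototype nets 17; the prototype nets 19 − 10 = 9. Weak stays.
No type deviates, so pooling is sustained.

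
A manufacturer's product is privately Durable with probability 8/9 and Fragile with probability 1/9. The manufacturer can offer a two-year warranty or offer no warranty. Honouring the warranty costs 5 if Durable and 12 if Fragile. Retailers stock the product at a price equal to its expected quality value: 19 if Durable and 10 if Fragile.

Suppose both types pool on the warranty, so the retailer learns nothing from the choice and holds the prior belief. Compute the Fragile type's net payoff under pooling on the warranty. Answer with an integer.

Pooled price = 8/9·19 + 1/9·10 = 18.
Fragile pays cost 12 for the warranty, so net payoff = 18 − 12 = 6.

6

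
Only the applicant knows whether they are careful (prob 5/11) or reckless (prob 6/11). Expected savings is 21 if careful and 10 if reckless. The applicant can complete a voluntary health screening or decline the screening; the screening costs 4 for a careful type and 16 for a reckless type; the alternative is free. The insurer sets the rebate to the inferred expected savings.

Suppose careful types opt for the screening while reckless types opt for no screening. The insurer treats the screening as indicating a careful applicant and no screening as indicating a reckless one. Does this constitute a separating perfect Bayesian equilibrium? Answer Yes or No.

Yes

Under these beliefs, the screening earns rebate 21 and no screening earns rebate 10.
careful: the screening nets 21 − 4 = 17; no screening nets 10. careful prefers the screening.
reckless: the screening nets 21 − 16 = 5; no screening nets 10. reckless prefers no screening.
Neither type deviates, so the separating profile is an equilibrium.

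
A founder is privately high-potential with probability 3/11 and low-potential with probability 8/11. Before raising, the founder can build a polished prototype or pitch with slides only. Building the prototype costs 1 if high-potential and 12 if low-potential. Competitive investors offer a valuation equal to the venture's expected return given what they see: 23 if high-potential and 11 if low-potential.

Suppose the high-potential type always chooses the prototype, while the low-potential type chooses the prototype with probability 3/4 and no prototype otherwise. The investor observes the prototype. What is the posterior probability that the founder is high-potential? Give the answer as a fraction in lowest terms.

1/3

P(the prototype) = (3/11)·1 + (8/11)·(3/4) = 9/11.
By Bayes' rule, P(high-potential | the prototype) = (3/11) / (9/11) = 1/3.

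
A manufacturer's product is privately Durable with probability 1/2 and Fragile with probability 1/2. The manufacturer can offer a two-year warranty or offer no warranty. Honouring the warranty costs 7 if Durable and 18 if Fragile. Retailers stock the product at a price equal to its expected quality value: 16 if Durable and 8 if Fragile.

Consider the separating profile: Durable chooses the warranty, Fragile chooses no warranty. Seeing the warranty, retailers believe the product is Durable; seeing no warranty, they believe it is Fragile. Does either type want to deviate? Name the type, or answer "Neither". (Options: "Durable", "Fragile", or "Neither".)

Neither

The warranty pays 16; no warranty pays 8.
Durable: assigned the warranty, nets 16 − 7 = 9; deviating to no warranty nets 8.
Fragile: assigned no warranty, nets 8; deviating to the warranty nets 16 − 18 = -2.
Both types strictly prefer their assigned action; no profitable deviation.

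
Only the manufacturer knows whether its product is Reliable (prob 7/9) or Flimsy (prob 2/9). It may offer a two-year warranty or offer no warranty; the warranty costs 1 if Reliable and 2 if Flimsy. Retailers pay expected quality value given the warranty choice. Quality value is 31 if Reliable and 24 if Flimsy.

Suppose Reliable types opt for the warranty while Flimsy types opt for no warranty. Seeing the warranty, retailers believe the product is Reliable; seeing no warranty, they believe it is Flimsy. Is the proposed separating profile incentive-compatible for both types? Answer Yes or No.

No

Under these beliefs, the warranty earns price 31 and no warranty earns price 24.
Reliable: the warranty nets 31 − 1 = 30; no warranty nets 24. Reliable prefers the warranty.
Flimsy: the warranty nets 31 − 2 = 29; no warranty nets 24. Flimsy would deviate to the warranty.
Flimsy has a profitable deviation, so the profile is not an equilibrium.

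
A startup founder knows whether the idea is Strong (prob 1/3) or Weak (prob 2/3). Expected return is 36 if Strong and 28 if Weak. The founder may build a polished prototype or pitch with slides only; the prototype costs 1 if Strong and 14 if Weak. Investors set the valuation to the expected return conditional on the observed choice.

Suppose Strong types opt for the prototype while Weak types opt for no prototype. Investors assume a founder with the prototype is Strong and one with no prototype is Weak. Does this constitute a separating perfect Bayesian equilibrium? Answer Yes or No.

Under these beliefs, the prototype earns valuation 36 and no prototype earns valuation 28.
Strong: the prototype nets 36 − 1 = 35; no prototype nets 28. Strong prefers the prototype.
Weak: the prototype nets 36 − 14 = 22; no prototype nets 28. Weak prefers no prototype.
Neither type deviates, so the separating profile is an equilibrium.

Yes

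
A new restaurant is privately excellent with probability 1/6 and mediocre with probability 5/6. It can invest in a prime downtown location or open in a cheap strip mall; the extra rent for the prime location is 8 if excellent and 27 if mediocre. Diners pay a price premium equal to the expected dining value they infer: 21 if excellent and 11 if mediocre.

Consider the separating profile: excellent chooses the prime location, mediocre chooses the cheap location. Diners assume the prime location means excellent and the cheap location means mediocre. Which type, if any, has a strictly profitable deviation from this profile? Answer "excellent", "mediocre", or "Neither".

The prime location pays 21; the cheap location pays 11.
excellent: assigned the prime location, nets 21 − 8 = 13; deviating to the cheap location nets 11.
mediocre: assigned the cheap location, nets 11; deviating to the prime location nets 21 − 27 = -6.
Both types strictly prefer their assigned action; no profitable deviation.

Neither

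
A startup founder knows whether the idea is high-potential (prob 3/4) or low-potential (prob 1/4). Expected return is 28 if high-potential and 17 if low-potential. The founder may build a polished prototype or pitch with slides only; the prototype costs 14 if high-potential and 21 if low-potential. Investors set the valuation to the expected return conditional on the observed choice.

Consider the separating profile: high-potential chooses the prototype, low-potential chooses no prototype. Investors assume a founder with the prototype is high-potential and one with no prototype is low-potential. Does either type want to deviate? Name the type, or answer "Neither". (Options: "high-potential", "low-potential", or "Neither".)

high-potential

The prototype pays 28; no prototype pays 17.
high-potential: assigned the prototype, nets 28 − 14 = 14; deviating to no prototype nets 17.
low-potential: assigned no prototype, nets 17; deviating to the prototype nets 28 − 21 = 7.
The high-potential type gains 3 by deviating.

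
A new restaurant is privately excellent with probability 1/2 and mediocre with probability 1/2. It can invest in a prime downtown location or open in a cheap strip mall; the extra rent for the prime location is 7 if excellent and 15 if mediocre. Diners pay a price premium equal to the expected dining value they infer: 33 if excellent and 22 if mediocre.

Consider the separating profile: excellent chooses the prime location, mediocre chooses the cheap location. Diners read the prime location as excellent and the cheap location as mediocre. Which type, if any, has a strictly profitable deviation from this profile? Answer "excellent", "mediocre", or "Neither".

The prime location pays 33; the cheap location pays 22.
excellent: assigned the prime location, nets 33 − 7 = 26; deviating to the cheap location nets 22.
mediocre: assigned the cheap location, nets 22; deviating to the prime location nets 33 − 15 = 18.
Both types strictly prefer their assigned action; no profitable deviation.

Neither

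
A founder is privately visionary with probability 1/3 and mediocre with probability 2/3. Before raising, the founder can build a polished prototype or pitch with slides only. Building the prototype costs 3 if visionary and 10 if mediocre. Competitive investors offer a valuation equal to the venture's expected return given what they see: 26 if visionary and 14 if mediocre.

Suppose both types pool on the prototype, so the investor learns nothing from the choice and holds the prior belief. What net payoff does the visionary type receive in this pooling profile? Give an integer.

15

Pooled valuation = 1/3·26 + 2/3·14 = 18.
visionary pays cost 3 for the prototype, so net payoff = 18 − 3 = 15.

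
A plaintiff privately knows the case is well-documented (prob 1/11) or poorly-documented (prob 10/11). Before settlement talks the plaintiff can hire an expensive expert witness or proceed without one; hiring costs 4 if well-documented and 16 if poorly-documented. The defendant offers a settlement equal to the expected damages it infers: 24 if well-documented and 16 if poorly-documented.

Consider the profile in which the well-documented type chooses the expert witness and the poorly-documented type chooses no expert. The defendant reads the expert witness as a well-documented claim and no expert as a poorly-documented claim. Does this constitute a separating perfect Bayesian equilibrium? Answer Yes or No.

Under these beliefs, the expert witness earns settlement 24 and no expert earns settlement 16.
well-documented: the expert witness nets 24 − 4 = 20; no expert nets 16. well-documented prefers the expert witness.
poorly-documented: the expert witness nets 24 − 16 = 8; no expert nets 16. poorly-documented prefers no expert.
Neither type deviates, so the separating profile is an equilibrium.

Yes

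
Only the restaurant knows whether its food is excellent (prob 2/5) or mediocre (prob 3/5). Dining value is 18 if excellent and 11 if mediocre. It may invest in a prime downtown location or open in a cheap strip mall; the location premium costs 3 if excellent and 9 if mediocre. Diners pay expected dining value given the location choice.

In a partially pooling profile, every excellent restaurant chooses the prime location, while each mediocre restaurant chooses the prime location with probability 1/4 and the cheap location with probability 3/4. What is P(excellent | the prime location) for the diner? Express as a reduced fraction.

P(the prime location) = (2/5)·1 + (3/5)·(1/4) = 11/20.
By Bayes' rule, P(excellent | the prime location) = (2/5) / (11/20) = 8/11.

8/11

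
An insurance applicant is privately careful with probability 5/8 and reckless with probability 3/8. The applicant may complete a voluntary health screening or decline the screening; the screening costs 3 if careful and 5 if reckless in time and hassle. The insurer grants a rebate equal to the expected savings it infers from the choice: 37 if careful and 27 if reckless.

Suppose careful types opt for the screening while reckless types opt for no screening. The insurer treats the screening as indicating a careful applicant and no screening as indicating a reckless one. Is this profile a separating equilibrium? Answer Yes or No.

No

Under these beliefs, the screening earns rebate 37 and no screening earns rebate 27.
careful: the screening nets 37 − 3 = 34; no screening nets 27. careful prefers the screening.
reckless: the screening nets 37 − 5 = 32; no screening nets 27. reckless would deviate to the screening.
reckless has a profitable deviation, so the profile is not an equilibrium.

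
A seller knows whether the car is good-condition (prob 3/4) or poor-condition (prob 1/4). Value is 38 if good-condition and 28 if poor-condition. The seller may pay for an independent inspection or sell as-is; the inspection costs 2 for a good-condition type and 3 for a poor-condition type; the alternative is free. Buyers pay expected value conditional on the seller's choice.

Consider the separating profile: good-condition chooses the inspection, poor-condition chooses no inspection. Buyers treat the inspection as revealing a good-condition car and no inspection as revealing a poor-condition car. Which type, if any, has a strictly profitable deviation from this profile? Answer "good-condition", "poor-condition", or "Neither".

The inspection pays 38; no inspection pays 28.
good-condition: assigned the inspection, nets 38 − 2 = 36; deviating to no inspection nets 28.
poor-condition: assigned no inspection, nets 28; deviating to the inspection nets 38 − 3 = 35.
The poor-condition type gains 7 by deviating.

poor-condition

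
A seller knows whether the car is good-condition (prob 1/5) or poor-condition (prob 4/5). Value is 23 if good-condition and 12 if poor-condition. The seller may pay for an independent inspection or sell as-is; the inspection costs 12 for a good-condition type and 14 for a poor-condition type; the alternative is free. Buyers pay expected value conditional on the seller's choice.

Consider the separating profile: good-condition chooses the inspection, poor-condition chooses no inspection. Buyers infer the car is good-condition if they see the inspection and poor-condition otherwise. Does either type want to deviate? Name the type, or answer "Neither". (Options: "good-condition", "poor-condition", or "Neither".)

good-condition

The inspection pays 23; no inspection pays 12.
good-condition: assigned the inspection, nets 23 − 12 = 11; deviating to no inspection nets 12.
poor-condition: assigned no inspection, nets 12; deviating to the inspection nets 23 − 14 = 9.
The good-condition type gains 1 by deviating.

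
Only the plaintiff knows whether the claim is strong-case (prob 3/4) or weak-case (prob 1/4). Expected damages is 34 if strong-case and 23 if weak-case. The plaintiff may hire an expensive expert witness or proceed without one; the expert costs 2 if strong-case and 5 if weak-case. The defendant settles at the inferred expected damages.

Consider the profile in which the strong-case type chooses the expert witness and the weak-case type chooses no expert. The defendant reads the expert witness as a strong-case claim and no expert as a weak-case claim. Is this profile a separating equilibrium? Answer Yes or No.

No

Under these beliefs, the expert witness earns settlement 34 and no expert earns settlement 23.
strong-case: the expert witness nets 34 − 2 = 32; no expert nets 23. strong-case prefers the expert witness.
weak-case: the expert witness nets 34 − 5 = 29; no expert nets 23. weak-case would deviate to the expert witness.
weak-case has a profitable deviation, so the profile is not an equilibrium.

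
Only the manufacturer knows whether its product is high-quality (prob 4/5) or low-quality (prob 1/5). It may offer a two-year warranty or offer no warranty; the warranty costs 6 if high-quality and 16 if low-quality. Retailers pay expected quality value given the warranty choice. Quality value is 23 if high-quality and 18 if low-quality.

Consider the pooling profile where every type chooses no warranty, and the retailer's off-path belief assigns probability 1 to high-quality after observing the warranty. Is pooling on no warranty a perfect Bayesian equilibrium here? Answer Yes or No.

Yes

On path, the retailer holds the prior and pays 4/5·23 + 1/5·18 = 22. Off path (the warranty), believing high-quality, it pays 23.
high-quality: no warranty nets 22; the warranty nets 23 − 6 = 17. high-quality stays.
low-quality: no warranty nets 22; the warranty nets 23 − 16 = 7. low-quality stays.
No type deviates, so pooling is sustained.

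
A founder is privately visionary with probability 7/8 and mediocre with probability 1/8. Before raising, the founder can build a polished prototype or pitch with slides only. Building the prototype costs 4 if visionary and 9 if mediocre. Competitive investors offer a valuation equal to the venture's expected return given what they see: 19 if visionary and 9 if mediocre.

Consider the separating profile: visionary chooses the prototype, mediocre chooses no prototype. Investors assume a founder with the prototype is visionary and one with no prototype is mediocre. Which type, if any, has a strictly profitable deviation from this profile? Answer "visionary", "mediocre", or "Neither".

mediocre

The prototype pays 19; no prototype pays 9.
visionary: assigned the prototype, nets 19 − 4 = 15; deviating to no prototype nets 9.
mediocre: assigned no prototype, nets 9; deviating to the prototype nets 19 − 9 = 10.
The mediocre type gains 1 by deviating.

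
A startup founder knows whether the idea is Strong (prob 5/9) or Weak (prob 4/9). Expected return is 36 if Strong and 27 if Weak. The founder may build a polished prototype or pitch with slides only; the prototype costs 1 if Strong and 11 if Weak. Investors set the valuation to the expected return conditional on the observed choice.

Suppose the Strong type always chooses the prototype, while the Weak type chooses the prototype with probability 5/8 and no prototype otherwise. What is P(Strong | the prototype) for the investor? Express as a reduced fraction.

P(the prototype) = (5/9)·1 + (4/9)·(5/8) = 5/6.
By Bayes' rule, P(Strong | the prototype) = (5/9) / (5/6) = 2/3.

2/3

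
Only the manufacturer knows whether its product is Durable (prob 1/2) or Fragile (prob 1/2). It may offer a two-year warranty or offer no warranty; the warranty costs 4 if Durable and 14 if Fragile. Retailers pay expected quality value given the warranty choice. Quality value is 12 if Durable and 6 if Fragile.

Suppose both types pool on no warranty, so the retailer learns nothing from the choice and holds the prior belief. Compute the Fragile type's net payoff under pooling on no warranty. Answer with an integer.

Pooled price = 1/2·12 + 1/2·6 = 9.
Fragile pays no cost for no warranty, so net payoff = 9.

9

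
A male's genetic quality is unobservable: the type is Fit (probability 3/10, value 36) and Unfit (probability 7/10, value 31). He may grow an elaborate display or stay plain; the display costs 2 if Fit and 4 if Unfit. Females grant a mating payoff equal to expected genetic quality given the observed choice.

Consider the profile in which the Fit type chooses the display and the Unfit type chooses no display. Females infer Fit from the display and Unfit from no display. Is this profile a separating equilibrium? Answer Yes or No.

Under these beliefs, the display earns mating payoff 36 and no display earns mating payoff 31.
Fit: the display nets 36 − 2 = 34; no display nets 31. Fit prefers the display.
Unfit: the display nets 36 − 4 = 32; no display nets 31. Unfit would deviate to the display.
Unfit has a profitable deviation, so the profile is not an equilibrium.

No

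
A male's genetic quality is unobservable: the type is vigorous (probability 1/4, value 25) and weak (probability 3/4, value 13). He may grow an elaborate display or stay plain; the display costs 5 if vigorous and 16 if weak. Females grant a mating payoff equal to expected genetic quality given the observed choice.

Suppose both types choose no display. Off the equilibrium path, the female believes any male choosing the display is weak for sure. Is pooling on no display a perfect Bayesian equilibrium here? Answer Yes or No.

On path, the female holds the prior and pays 1/4·25 + 3/4·13 = 16. Off path (the display), believing weak, it pays 13.
vigorous: no display nets 16; the display nets 13 − 5 = 8. vigorous stays.
weak: no display nets 16; the display nets 13 − 16 = -3. weak stays.
No type deviates, so pooling is sustained.

Yes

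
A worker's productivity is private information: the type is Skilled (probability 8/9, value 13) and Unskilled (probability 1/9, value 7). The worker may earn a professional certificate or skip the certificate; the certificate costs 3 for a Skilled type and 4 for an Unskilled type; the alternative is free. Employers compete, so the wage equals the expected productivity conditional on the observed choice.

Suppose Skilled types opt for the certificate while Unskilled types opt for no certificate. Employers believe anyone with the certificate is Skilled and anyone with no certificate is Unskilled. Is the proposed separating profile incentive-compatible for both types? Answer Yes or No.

Under these beliefs, the certificate earns wage 13 and no certificate earns wage 7.
Skilled: the certificate nets 13 − 3 = 10; no certificate nets 7. Skilled prefers the certificate.
Unskilled: the certificate nets 13 − 4 = 9; no certificate nets 7. Unskilled would deviate to the certificate.
Unskilled has a profitable deviation, so the profile is not an equilibrium.

No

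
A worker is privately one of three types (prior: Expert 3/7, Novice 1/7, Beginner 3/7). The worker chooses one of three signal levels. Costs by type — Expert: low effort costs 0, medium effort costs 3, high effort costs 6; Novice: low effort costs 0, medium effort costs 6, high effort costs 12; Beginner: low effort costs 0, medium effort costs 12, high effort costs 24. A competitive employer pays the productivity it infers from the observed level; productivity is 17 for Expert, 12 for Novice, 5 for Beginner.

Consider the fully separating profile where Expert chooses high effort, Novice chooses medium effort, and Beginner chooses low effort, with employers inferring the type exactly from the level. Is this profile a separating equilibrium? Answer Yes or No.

Separating wages: high effort → 17, medium effort → 12, low effort → 5.
Expert (assigned high effort): low effort: 5 − 0 = 5; medium effort: 12 − 3 = 9; high effort: 17 − 6 = 11. Expert stays.
Novice (assigned medium effort): low effort: 5 − 0 = 5; medium effort: 12 − 6 = 6; high effort: 17 − 12 = 5. Novice stays.
Beginner (assigned low effort): low effort: 5 − 0 = 5; medium effort: 12 − 12 = 0; high effort: 17 − 24 = -7. Beginner stays.
Every type prefers its assigned level; separation holds.

Yes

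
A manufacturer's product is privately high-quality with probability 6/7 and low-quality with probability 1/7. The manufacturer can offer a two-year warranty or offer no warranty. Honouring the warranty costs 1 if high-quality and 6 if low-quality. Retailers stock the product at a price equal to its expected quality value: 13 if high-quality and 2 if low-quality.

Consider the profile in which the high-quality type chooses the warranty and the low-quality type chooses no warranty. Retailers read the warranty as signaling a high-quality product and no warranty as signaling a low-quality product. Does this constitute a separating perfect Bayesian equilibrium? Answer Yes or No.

No

Under these beliefs, the warranty earns price 13 and no warranty earns price 2.
high-quality: the warranty nets 13 − 1 = 12; no warranty nets 2. high-quality prefers the warranty.
low-quality: the warranty nets 13 − 6 = 7; no warranty nets 2. low-quality would deviate to the warranty.
low-quality has a profitable deviation, so the profile is not an equilibrium.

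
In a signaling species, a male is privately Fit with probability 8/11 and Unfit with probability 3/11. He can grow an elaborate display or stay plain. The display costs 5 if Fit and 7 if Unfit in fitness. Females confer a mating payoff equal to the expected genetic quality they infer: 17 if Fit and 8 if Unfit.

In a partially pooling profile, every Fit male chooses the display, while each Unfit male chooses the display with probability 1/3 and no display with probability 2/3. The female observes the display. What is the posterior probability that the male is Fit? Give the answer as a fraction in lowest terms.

P(the display) = (8/11)·1 + (3/11)·(1/3) = 9/11.
By Bayes' rule, P(Fit | the display) = (8/11) / (9/11) = 8/9.

8/9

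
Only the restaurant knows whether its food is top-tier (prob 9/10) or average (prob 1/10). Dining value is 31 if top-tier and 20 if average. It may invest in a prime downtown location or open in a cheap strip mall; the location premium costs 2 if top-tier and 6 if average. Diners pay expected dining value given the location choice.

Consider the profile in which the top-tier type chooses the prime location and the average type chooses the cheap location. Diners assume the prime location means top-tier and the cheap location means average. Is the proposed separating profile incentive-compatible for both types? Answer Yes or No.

Under these beliefs, the prime location earns price premium 31 and the cheap location earns price premium 20.
top-tier: the prime location nets 31 − 2 = 29; the cheap location nets 20. top-tier prefers the prime location.
average: the prime location nets 31 − 6 = 25; the cheap location nets 20. average would deviate to the prime location.
average has a profitable deviation, so the profile is not an equilibrium.

No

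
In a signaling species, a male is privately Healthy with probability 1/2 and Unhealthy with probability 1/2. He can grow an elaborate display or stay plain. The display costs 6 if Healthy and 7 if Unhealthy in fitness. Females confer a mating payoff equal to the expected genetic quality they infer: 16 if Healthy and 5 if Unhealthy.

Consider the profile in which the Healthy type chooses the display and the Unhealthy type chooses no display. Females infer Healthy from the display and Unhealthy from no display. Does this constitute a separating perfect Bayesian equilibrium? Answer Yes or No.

Under these beliefs, the display earns mating payoff 16 and no display earns mating payoff 5.
Healthy: the display nets 16 − 6 = 10; no display nets 5. Healthy prefers the display.
Unhealthy: the display nets 16 − 7 = 9; no display nets 5. Unhealthy would deviate to the display.
Unhealthy has a profitable deviation, so the profile is not an equilibrium.

No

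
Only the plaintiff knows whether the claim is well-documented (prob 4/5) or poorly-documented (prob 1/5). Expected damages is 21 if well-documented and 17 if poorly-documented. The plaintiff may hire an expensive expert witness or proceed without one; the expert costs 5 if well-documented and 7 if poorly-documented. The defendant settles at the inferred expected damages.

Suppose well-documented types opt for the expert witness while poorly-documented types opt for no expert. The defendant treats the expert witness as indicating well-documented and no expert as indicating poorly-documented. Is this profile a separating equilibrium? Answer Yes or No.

No

Under these beliefs, the expert witness earns settlement 21 and no expert earns settlement 17.
well-documented: the expert witness nets 21 − 5 = 16; no expert nets 17. well-documented would deviate to no expert.
poorly-documented: the expert witness nets 21 − 7 = 14; no expert nets 17. poorly-documented prefers no expert.
well-documented has a profitable deviation, so the profile is not an equilibrium.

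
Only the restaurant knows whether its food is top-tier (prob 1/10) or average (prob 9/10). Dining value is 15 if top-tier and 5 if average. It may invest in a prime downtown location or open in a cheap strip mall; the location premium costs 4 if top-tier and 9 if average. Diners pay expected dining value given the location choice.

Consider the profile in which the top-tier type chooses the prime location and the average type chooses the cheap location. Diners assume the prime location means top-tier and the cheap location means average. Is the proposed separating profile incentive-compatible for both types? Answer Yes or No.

No

Under these beliefs, the prime location earns price premium 15 and the cheap location earns price premium 5.
top-tier: the prime location nets 15 − 4 = 11; the cheap location nets 5. top-tier prefers the prime location.
average: the prime location nets 15 − 9 = 6; the cheap location nets 5. average would deviate to the prime location.
average has a profitable deviation, so the profile is not an equilibrium.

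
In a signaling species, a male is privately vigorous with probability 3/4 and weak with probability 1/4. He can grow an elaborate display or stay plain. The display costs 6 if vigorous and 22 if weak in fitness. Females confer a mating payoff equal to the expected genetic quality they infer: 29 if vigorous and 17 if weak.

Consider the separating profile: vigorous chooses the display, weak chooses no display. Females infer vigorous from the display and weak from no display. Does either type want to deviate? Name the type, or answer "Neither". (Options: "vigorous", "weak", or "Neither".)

Neither

The display pays 29; no display pays 17.
vigorous: assigned the display, nets 29 − 6 = 23; deviating to no display nets 17.
weak: assigned no display, nets 17; deviating to the display nets 29 − 22 = 7.
Both types strictly prefer their assigned action; no profitable deviation.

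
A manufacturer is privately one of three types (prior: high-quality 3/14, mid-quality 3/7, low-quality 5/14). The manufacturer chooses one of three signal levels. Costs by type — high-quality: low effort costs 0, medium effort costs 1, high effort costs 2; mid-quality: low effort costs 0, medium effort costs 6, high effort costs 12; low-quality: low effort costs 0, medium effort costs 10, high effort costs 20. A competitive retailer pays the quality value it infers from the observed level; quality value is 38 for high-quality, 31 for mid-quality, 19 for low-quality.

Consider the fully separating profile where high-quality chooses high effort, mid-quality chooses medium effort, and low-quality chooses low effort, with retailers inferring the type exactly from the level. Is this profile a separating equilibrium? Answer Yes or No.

No

Separating prices: high effort → 38, medium effort → 31, low effort → 19.
high-quality (assigned high effort): low effort: 19 − 0 = 19; medium effort: 31 − 1 = 30; high effort: 38 − 2 = 36. high-quality stays.
mid-quality (assigned medium effort): low effort: 19 − 0 = 19; medium effort: 31 − 6 = 25; high effort: 38 − 12 = 26. mid-quality prefers high effort.
low-quality (assigned low effort): low effort: 19 − 0 = 19; medium effort: 31 − 10 = 21; high effort: 38 − 20 = 18. low-quality prefers medium effort.
At least one type deviates; the separating profile fails.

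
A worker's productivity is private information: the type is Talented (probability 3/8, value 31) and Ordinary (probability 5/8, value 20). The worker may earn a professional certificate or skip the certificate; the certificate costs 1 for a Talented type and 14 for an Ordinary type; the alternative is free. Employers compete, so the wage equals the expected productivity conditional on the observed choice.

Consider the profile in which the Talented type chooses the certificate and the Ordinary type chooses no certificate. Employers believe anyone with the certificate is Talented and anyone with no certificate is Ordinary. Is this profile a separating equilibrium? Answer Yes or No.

Under these beliefs, the certificate earns wage 31 and no certificate earns wage 20.
Talented: the certificate nets 31 − 1 = 30; no certificate nets 20. Talented prefers the certificate.
Ordinary: the certificate nets 31 − 14 = 17; no certificate nets 20. Ordinary prefers no certificate.
Neither type deviates, so the separating profile is an equilibrium.

Yes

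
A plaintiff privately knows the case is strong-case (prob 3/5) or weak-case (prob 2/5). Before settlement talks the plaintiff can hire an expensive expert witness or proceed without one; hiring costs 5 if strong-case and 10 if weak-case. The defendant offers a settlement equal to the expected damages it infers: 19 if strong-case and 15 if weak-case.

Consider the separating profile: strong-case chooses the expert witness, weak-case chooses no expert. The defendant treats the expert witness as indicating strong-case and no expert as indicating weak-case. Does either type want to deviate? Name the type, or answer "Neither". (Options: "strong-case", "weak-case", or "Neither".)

The expert witness pays 19; no expert pays 15.
strong-case: assigned the expert witness, nets 19 − 5 = 14; deviating to no expert nets 15.
weak-case: assigned no expert, nets 15; deviating to the expert witness nets 19 − 10 = 9.
The strong-case type gains 1 by deviating.

strong-case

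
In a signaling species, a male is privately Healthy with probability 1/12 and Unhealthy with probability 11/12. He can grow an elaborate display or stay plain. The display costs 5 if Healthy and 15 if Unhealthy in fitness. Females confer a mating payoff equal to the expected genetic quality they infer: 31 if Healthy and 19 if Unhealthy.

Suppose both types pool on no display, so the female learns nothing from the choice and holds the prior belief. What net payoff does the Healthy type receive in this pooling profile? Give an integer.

Pooled mating payoff = 1/12·31 + 11/12·19 = 20.
Healthy pays no cost for no display, so net payoff = 20.

20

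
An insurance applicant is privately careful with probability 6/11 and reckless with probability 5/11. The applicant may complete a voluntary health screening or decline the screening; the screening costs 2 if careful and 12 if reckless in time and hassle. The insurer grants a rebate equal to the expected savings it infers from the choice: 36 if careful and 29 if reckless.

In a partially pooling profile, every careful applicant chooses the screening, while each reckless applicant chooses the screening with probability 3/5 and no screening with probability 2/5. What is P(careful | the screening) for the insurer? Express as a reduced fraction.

P(the screening) = (6/11)·1 + (5/11)·(3/5) = 9/11.
By Bayes' rule, P(careful | the screening) = (6/11) / (9/11) = 2/3.

2/3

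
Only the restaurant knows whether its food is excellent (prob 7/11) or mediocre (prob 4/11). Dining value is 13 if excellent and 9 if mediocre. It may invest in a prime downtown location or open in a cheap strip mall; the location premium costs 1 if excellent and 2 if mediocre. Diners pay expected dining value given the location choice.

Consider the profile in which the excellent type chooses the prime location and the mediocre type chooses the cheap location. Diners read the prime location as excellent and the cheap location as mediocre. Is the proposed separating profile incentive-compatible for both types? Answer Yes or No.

No

Under these beliefs, the prime location earns price premium 13 and the cheap location earns price premium 9.
excellent: the prime location nets 13 − 1 = 12; the cheap location nets 9. excellent prefers the prime location.
mediocre: the prime location nets 13 − 2 = 11; the cheap location nets 9. mediocre would deviate to the prime location.
mediocre has a profitable deviation, so the profile is not an equilibrium.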